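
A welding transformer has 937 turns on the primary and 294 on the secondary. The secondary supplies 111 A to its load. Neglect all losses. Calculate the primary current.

I_p ≈ 34.8 A

For an ideal transformer I_p/I_s = N_s/N_p, so I_p = 111 × 294/937 = 34.8 A.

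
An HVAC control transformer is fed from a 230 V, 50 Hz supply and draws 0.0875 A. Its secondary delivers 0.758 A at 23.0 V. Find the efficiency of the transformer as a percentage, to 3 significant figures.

η ≈ 86.6%

P_in = 230 × 0.0875 = 20.1250 W.
P_out = 23.0 × 0.758 = 17.4340 W.
η = P_out/P_in = 17.4340/20.1250 = 0.866.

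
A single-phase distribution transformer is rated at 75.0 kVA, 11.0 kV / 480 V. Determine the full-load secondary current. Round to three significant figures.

I_s ≈ 156 A

I_s = S/V_s = 75000/480 = 156 A.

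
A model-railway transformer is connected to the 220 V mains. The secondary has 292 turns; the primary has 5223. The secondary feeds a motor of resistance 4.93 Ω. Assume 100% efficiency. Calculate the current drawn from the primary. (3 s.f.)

V_s = V_p × N_s/N_p = 220 × 292/5223 = 12.299 V.
I_s = V_s/R = 12.299/4.93 = 2.4948 A.
For an ideal transformer I_p N_p = I_s N_s, so I_p = 2.4948 × 292/5223 = 0.139 A.

I_p ≈ 0.139 A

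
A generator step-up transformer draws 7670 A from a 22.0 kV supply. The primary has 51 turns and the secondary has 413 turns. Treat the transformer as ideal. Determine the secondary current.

I_s/I_p = N_p/N_s, so I_s = 7670 × 51/413 = 947 A.

I_s ≈ 947 A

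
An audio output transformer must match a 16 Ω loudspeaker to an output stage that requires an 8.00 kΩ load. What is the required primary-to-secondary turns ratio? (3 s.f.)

N_p/N_s ≈ 22.4

Z_p/Z_s = (N_p/N_s)², so N_p/N_s = √(8000/16) = √500 = 22.4.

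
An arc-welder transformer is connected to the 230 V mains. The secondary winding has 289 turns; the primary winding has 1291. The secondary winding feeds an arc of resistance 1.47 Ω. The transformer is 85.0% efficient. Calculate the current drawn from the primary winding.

V_s = 230 × 289/1291 = 51.487 V.
I_s = V_s/R = 51.487/1.47 = 35.025 A.
P_out = V_s I_s = 51.487 × 35.025 = 1803.4 W.
P_in = P_out/η = 1803.4/0.850 = 2121.6 W.
I_p = P_in/V_p = 2121.6/230 = 9.22 A.

I_p ≈ 9.22 A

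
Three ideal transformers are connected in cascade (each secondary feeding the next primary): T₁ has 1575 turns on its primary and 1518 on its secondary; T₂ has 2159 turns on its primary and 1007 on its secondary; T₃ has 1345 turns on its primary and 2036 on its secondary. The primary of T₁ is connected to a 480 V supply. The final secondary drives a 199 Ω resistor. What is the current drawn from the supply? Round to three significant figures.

I_supply ≈ 1.12 A

After T₁: V = 480.00 × 1518/1575 = 462.63 V.
After T₂: V = 462.63 × 1007/2159 = 215.78 V.
After T₃: V = 215.78 × 2036/1345 = 326.64 V.
I_load = 326.64/199 = 1.6414 A, so P_out = 326.64 × 1.6414 = 536.14 W.
All ideal ⇒ P_in = P_out, so I_supply = 536.14/480 = 1.12 A.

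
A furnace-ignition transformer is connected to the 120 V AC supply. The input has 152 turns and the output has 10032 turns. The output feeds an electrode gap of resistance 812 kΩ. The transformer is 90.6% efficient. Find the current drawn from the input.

I_in ≈ 0.711 A

V_out = 120 × 10032/152 = 7920.0 V.
I_out = V_out/R = 7920.0/812000 = 0.0097537 A.
P_out = V_out I_out = 7920.0 × 0.0097537 = 77.249 W.
P_in = P_out/η = 77.249/0.906 = 85.264 W.
I_in = P_in/V_in = 85.264/120 = 0.711 A.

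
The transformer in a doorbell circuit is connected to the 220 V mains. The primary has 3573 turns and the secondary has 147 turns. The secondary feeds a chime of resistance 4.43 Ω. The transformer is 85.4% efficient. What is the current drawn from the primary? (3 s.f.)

I_p ≈ 0.0984 A

V_s = 220 × 147/3573 = 9.0512 V.
I_s = V_s/R = 9.0512/4.43 = 2.0432 A.
P_out = V_s I_s = 9.0512 × 2.0432 = 18.493 W.
P_in = P_out/η = 18.493/0.854 = 21.655 W.
I_p = P_in/V_p = 21.655/220 = 0.0984 A.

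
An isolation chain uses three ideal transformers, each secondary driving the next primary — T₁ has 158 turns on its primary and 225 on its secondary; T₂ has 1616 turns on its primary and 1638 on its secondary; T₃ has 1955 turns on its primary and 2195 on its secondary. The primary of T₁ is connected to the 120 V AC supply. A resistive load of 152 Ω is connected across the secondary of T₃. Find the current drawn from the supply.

I_supply ≈ 2.07 A

Secondary of T₁: V = 120.00 × 225/158 = 170.89 V.
Secondary of T₂: V = 170.89 × 1638/1616 = 173.21 V.
Secondary of T₃: V = 173.21 × 2195/1955 = 194.48 V.
I_load = 194.48/152 = 1.2795 A, so P_out = 194.48 × 1.2795 = 248.82 W.
All ideal ⇒ P_in = P_out, so I_supply = 248.82/120 = 2.07 A.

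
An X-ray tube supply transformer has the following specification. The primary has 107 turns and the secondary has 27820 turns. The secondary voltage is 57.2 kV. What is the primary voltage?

V_p ≈ 220 V

V_p/V_s = N_p/N_s, so V_p = 57200 × 107/27820 = 220 V.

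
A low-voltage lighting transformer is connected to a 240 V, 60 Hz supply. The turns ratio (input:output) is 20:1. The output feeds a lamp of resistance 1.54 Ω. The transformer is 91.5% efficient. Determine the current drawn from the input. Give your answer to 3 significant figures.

V_out = 240 × 1/20 = 12.000 V.
I_out = V_out/R = 12.000/1.54 = 7.7922 A.
P_out = V_out I_out = 12.000 × 7.7922 = 93.506 W.
P_in = P_out/η = 93.506/0.915 = 102.19 W.
I_in = P_in/V_in = 102.19/240 = 0.426 A.

I_in ≈ 0.426 A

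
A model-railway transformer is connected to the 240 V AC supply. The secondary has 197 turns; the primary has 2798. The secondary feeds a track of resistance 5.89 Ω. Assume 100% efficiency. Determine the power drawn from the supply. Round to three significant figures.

V_s = V_p × N_s/N_p = 240 × 197/2798 = 16.898 V.
I_s = V_s/R = 16.898/5.89 = 2.8689 A.
I_p = I_s × N_s/N_p = 2.8689 × 197/2798 = 0.20199 A.
P = V_p I_p = 240 × 0.20199 = 48.5 W.

P ≈ 48.5 W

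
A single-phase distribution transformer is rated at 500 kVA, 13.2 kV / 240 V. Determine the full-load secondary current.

I_s = S/V_s = 500000/240 = 2080 A.

I_s ≈ 2080 A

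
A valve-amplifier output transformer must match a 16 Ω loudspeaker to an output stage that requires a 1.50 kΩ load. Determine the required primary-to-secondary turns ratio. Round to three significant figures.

Z_p/Z_s = (N_p/N_s)², so N_p/N_s = √(1500/16) = √93.8 = 9.68.

N_p/N_s ≈ 9.68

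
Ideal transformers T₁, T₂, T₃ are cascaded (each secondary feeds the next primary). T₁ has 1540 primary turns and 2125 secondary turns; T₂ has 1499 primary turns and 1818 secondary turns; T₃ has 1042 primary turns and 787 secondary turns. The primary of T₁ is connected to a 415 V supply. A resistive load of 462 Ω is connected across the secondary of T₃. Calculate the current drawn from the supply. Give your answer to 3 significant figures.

I_supply ≈ 1.44 A

After T₁: V = 415.00 × 2125/1540 = 572.65 V.
After T₂: V = 572.65 × 1818/1499 = 694.51 V.
After T₃: V = 694.51 × 787/1042 = 524.55 V.
I_load = 524.55/462 = 1.1354 A, so P_out = 524.55 × 1.1354 = 595.56 W.
All ideal ⇒ P_in = P_out, so I_supply = 595.56/415 = 1.44 A.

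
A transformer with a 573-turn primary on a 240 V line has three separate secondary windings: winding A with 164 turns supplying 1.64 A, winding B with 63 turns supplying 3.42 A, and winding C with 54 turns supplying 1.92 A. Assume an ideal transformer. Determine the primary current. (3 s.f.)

V_A = 240 × 164/573 = 68.691 V; V_B = 240 × 63/573 = 26.387 V; V_C = 240 × 54/573 = 22.618 V.
P_out = V_A I_A + V_B I_B + V_C I_C = 68.691×1.64 + 26.387×3.42 + 22.618×1.92 = 112.65 + 90.245 + 43.426 = 246.32 W.
Ideal ⇒ P_in = P_out, so I_p = P_out/V_p = 246.32/240 = 1.03 A.

I_p ≈ 1.03 A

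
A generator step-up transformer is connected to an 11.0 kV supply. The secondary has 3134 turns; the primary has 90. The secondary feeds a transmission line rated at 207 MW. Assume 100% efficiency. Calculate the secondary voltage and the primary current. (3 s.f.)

V_s = V_p × N_s/N_p = 11000 × 3134/90 = 383040 V.
I_s = P/V_s = 2.07×10^8/383040 = 540.41 A.
I_p = I_s × N_s/N_p = 540.41 × 3134/90 = 18800 A.

V_s ≈ 383000 V, I_p ≈ 18800 A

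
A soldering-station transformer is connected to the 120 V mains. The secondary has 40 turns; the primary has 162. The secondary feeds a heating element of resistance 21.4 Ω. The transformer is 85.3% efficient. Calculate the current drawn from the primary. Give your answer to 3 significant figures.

I_p ≈ 0.401 A

V_s = 120 × 40/162 = 29.630 V.
I_s = V_s/R = 29.630/21.4 = 1.3846 A.
P_out = V_s I_s = 29.630 × 1.3846 = 41.024 W.
P_in = P_out/η = 41.024/0.853 = 48.094 W.
I_p = P_in/V_p = 48.094/120 = 0.401 A.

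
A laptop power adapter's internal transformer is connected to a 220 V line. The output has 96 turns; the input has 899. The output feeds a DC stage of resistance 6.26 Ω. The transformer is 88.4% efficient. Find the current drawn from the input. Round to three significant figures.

I_in ≈ 0.453 A

V_out = 220 × 96/899 = 23.493 V.
I_out = V_out/R = 23.493/6.26 = 3.7528 A.
P_out = V_out I_out = 23.493 × 3.7528 = 88.165 W.
P_in = P_out/η = 88.165/0.884 = 99.734 W.
I_in = P_in/V_in = 99.734/220 = 0.453 A.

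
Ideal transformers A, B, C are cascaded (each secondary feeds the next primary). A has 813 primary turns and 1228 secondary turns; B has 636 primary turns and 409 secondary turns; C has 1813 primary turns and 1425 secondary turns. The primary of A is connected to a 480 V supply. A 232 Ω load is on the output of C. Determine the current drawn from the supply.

Secondary of A: V = 480.00 × 1228/813 = 725.02 V.
Secondary of B: V = 725.02 × 409/636 = 466.25 V.
Secondary of C: V = 466.25 × 1425/1813 = 366.46 V.
I_load = 366.46/232 = 1.5796 A, so P_out = 366.46 × 1.5796 = 578.86 W.
All ideal ⇒ P_in = P_out, so I_supply = 578.86/480 = 1.21 A.

I_supply ≈ 1.21 A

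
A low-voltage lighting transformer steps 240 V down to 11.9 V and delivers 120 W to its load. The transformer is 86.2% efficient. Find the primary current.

P_in = P_out/η = 120/0.862 = 139.21 W.
I_p = P_in/V_p = 139.21/240 = 0.580 A.

I_p ≈ 0.580 A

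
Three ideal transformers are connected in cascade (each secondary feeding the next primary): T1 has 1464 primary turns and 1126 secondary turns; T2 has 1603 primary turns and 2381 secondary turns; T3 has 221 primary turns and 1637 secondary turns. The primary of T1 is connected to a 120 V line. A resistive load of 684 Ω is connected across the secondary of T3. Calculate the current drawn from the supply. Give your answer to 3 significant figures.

I_supply ≈ 12.6 A

Secondary of T1: V = 120.00 × 1126/1464 = 92.295 V.
Secondary of T2: V = 92.295 × 2381/1603 = 137.09 V.
Secondary of T3: V = 137.09 × 1637/221 = 1015.5 V.
I_load = 1015.5/684 = 1.4846 A, so P_out = 1015.5 × 1.4846 = 1507.5 W.
All ideal ⇒ P_in = P_out, so I_supply = 1507.5/120 = 12.6 A.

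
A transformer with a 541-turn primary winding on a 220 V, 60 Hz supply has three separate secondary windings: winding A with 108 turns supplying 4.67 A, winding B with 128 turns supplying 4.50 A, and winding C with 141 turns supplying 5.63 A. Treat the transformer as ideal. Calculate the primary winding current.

I_p ≈ 3.46 A

V_A = 220 × 108/541 = 43.919 V; V_B = 220 × 128/541 = 52.052 V; V_C = 220 × 141/541 = 57.338 V.
P_out = V_A I_A + V_B I_B + V_C I_C = 43.919×4.67 + 52.052×4.50 + 57.338×5.63 = 205.10 + 234.23 + 322.81 = 762.15 W.
Ideal ⇒ P_in = P_out, so I_p = P_out/V_p = 762.15/220 = 3.46 A.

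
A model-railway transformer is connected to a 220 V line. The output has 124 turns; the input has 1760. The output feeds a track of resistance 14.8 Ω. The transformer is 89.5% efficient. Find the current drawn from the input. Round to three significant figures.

I_in ≈ 0.0824 A

V_out = 220 × 124/1760 = 15.500 V.
I_out = V_out/R = 15.500/14.8 = 1.0473 A.
P_out = V_out I_out = 15.500 × 1.0473 = 16.233 W.
P_in = P_out/η = 16.233/0.895 = 18.138 W.
I_in = P_in/V_in = 18.138/220 = 0.0824 A.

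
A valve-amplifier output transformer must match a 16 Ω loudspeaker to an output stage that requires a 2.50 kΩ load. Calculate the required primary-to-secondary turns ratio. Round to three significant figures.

N_p/N_s ≈ 12.5

Z_p/Z_s = (N_p/N_s)², so N_p/N_s = √(2500/16) = √156 = 12.5.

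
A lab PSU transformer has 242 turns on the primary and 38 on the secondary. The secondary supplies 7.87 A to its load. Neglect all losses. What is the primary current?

I_p ≈ 1.24 A

For an ideal transformer I_p/I_s = N_s/N_p, so I_p = 7.87 × 38/242 = 1.24 A.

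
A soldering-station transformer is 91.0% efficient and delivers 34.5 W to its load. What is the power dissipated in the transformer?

P_loss ≈ 3.41 W

P_in = P_out/η = 34.5/0.910 = 37.9121 W.
P_loss = P_in − P_out = 37.9121 − 34.5 = 3.41 W.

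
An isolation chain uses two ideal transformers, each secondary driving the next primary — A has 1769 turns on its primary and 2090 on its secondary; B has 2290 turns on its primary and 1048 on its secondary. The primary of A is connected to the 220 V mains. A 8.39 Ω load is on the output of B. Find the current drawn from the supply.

Secondary of A: V = 220.00 × 2090/1769 = 259.92 V.
Secondary of B: V = 259.92 × 1048/2290 = 118.95 V.
I_load = 118.95/8.39 = 14.178 A, so P_out = 118.95 × 14.178 = 1686.4 W.
All ideal ⇒ P_in = P_out, so I_supply = 1686.4/220 = 7.67 A.

I_supply ≈ 7.67 A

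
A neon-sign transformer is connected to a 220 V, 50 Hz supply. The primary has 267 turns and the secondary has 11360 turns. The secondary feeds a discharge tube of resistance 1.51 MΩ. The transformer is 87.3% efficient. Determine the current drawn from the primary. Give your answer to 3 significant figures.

V_s = 220 × 11360/267 = 9360.3 V.
I_s = V_s/R = 9360.3/(1.51×10^6) = 0.0061989 A.
P_out = V_s I_s = 9360.3 × 0.0061989 = 58.023 W.
P_in = P_out/η = 58.023/0.873 = 66.464 W.
I_p = P_in/V_p = 66.464/220 = 0.302 A.

I_p ≈ 0.302 A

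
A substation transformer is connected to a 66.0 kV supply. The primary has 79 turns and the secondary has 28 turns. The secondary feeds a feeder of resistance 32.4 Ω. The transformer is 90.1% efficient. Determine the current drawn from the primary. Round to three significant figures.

V_s = 66000 × 28/79 = 23392 V.
I_s = V_s/R = 23392/32.4 = 721.99 A.
P_out = V_s I_s = 23392 × 721.99 = 1.6889×10^7 W.
P_in = P_out/η = 1.6889×10^7/0.901 = 1.8745×10^7 W.
I_p = P_in/V_p = 1.8745×10^7/66000 = 284 A.

I_p ≈ 284 A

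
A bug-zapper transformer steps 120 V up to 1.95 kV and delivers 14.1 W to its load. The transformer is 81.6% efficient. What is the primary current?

P_in = P_out/η = 14.1/0.816 = 17.279 W.
I_p = P_in/V_p = 17.279/120 = 0.144 A.

I_p ≈ 0.144 A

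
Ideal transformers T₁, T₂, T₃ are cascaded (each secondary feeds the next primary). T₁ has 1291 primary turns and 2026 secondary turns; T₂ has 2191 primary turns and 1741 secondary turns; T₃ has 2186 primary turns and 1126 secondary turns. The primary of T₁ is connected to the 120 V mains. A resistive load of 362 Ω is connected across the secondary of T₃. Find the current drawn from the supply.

I_supply ≈ 0.137 A

Secondary of T₁: V = 120.00 × 2026/1291 = 188.32 V.
Secondary of T₂: V = 188.32 × 1741/2191 = 149.64 V.
Secondary of T₃: V = 149.64 × 1126/2186 = 77.080 V.
I_load = 77.080/362 = 0.21293 A, so P_out = 77.080 × 0.21293 = 16.412 W.
All ideal ⇒ P_in = P_out, so I_supply = 16.412/120 = 0.137 A.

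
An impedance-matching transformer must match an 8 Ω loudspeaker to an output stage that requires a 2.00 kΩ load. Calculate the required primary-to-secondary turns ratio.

N_p/N_s ≈ 15.8

Z_p/Z_s = (N_p/N_s)², so N_p/N_s = √(2000/8) = √250 = 15.8.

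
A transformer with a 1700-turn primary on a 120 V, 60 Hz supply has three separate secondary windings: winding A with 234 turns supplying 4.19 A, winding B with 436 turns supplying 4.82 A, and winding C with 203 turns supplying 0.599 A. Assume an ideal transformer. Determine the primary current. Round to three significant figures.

I_p ≈ 1.88 A

V_A = 120 × 234/1700 = 16.518 V; V_B = 120 × 436/1700 = 30.776 V; V_C = 120 × 203/1700 = 14.329 V.
P_out = V_A I_A + V_B I_B + V_C I_C = 16.518×4.19 + 30.776×4.82 + 14.329×0.599 = 69.209 + 148.34 + 8.5833 = 226.13 W.
Ideal ⇒ P_in = P_out, so I_p = P_out/V_p = 226.13/120 = 1.88 A.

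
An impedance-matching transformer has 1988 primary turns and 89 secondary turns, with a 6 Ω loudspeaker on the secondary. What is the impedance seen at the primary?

Z_p = (N_p/N_s)² × Z_s = (1988/89)² × 6 = 2990 Ω.

Z_p ≈ 2990 Ω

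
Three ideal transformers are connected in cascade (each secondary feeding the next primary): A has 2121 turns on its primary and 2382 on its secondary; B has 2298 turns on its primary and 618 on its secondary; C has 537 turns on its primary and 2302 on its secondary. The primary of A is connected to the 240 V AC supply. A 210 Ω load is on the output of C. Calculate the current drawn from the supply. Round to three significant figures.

Secondary of A: V = 240.00 × 2382/2121 = 269.53 V.
Secondary of B: V = 269.53 × 618/2298 = 72.485 V.
Secondary of C: V = 72.485 × 2302/537 = 310.73 V.
I_load = 310.73/210 = 1.4797 A, so P_out = 310.73 × 1.4797 = 459.77 W.
All ideal ⇒ P_in = P_out, so I_supply = 459.77/240 = 1.92 A.

I_supply ≈ 1.92 A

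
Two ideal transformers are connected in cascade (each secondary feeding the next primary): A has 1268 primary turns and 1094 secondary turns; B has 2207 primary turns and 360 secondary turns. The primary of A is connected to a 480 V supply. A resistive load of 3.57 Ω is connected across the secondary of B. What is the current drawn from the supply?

Secondary of A: V = 480.00 × 1094/1268 = 414.13 V.
Secondary of B: V = 414.13 × 360/2207 = 67.552 V.
I_load = 67.552/3.57 = 18.922 A, so P_out = 67.552 × 18.922 = 1278.2 W.
All ideal ⇒ P_in = P_out, so I_supply = 1278.2/480 = 2.66 A.

I_supply ≈ 2.66 A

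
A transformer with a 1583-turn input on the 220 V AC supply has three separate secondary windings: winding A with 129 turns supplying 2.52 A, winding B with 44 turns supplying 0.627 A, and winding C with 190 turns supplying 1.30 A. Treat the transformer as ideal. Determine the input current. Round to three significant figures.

I_in ≈ 0.379 A

V_A = 220 × 129/1583 = 17.928 V; V_B = 220 × 44/1583 = 6.1150 V; V_C = 220 × 190/1583 = 26.406 V.
P_out = V_A I_A + V_B I_B + V_C I_C = 17.928×2.52 + 6.1150×0.627 + 26.406×1.30 = 45.179 + 3.8341 + 34.327 = 83.340 W.
Ideal ⇒ P_in = P_out, so I_in = P_out/V_in = 83.340/220 = 0.379 A.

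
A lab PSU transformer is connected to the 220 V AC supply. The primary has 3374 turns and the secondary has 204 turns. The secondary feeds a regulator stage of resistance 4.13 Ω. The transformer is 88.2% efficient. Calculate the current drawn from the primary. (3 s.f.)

I_p ≈ 0.221 A

V_s = 220 × 204/3374 = 13.302 V.
I_s = V_s/R = 13.302/4.13 = 3.2208 A.
P_out = V_s I_s = 13.302 × 3.2208 = 42.842 W.
P_in = P_out/η = 42.842/0.882 = 48.573 W.
I_p = P_in/V_p = 48.573/220 = 0.221 A.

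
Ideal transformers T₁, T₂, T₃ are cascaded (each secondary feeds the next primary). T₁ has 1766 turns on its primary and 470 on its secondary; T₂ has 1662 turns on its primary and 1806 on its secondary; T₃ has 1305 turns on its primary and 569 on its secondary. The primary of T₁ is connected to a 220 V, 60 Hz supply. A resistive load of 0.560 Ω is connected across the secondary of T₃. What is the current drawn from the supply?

Secondary of T₁: V = 220.00 × 470/1766 = 58.550 V.
Secondary of T₂: V = 58.550 × 1806/1662 = 63.623 V.
Secondary of T₃: V = 63.623 × 569/1305 = 27.741 V.
I_load = 27.741/0.560 = 49.537 A, so P_out = 27.741 × 49.537 = 1374.2 W.
All ideal ⇒ P_in = P_out, so I_supply = 1374.2/220 = 6.25 A.

I_supply ≈ 6.25 A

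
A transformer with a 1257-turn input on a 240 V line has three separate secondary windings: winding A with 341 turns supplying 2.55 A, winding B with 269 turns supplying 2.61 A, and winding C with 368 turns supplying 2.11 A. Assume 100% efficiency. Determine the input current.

I_in ≈ 1.87 A

V_A = 240 × 341/1257 = 65.107 V; V_B = 240 × 269/1257 = 51.360 V; V_C = 240 × 368/1257 = 70.263 V.
P_out = V_A I_A + V_B I_B + V_C I_C = 65.107×2.55 + 51.360×2.61 + 70.263×2.11 = 166.02 + 134.05 + 148.25 = 448.33 W.
Ideal ⇒ P_in = P_out, so I_in = P_out/V_in = 448.33/240 = 1.87 A.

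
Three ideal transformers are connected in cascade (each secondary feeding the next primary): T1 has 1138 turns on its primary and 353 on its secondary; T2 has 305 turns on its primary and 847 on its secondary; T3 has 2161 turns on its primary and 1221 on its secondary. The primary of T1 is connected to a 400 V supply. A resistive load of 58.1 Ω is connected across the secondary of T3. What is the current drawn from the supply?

Secondary of T1: V = 400.00 × 353/1138 = 124.08 V.
Secondary of T2: V = 124.08 × 847/305 = 344.57 V.
Secondary of T3: V = 344.57 × 1221/2161 = 194.69 V.
I_load = 194.69/58.1 = 3.3509 A, so P_out = 194.69 × 3.3509 = 652.38 W.
All ideal ⇒ P_in = P_out, so I_supply = 652.38/400 = 1.63 A.

I_supply ≈ 1.63 A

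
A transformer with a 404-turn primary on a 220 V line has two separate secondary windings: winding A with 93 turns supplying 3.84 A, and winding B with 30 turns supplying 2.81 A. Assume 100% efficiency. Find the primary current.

V_A = 220 × 93/404 = 50.644 V; V_B = 220 × 30/404 = 16.337 V.
P_out = V_A I_A + V_B I_B = 50.644×3.84 + 16.337×2.81 = 194.47 + 45.906 = 240.38 W.
Ideal ⇒ P_in = P_out, so I_p = P_out/V_p = 240.38/220 = 1.09 A.

I_p ≈ 1.09 A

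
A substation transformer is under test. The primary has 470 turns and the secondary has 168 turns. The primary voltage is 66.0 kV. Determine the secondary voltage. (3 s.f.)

V_s/V_p = N_s/N_p, so V_s = 66000 × 168/470 = 23600 V.

V_s ≈ 23600 V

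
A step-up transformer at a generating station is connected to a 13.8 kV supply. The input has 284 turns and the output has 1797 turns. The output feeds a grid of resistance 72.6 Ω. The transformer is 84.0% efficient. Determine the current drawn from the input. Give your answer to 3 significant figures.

V_out = 13800 × 1797/284 = 87319 V.
I_out = V_out/R = 87319/72.6 = 1202.7 A.
P_out = V_out I_out = 87319 × 1202.7 = 1.0502×10^8 W.
P_in = P_out/η = 1.0502×10^8/0.840 = 1.2503×10^8 W.
I_in = P_in/V_in = 1.2503×10^8/13800 = 9060 A.

I_in ≈ 9060 A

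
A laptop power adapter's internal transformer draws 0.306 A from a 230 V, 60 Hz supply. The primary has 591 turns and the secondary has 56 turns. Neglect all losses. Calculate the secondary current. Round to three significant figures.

I_s ≈ 3.23 A

I_s/I_p = N_p/N_s, so I_s = 0.306 × 591/56 = 3.23 A.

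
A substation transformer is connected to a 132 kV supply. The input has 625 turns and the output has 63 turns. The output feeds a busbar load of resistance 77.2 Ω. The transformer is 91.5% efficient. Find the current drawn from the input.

V_out = 132000 × 63/625 = 13306 V.
I_out = V_out/R = 13306/77.2 = 172.35 A.
P_out = V_out I_out = 13306 × 172.35 = 2.2933×10^6 W.
P_in = P_out/η = 2.2933×10^6/0.915 = 2.5063×10^6 W.
I_in = P_in/V_in = 2.5063×10^6/132000 = 19.0 A.

I_in ≈ 19.0 A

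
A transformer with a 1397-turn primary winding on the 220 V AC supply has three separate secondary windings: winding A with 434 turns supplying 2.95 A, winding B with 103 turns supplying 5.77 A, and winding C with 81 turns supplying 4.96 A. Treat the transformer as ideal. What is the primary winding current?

I_p ≈ 1.63 A

V_A = 220 × 434/1397 = 68.346 V; V_B = 220 × 103/1397 = 16.220 V; V_C = 220 × 81/1397 = 12.756 V.
P_out = V_A I_A + V_B I_B + V_C I_C = 68.346×2.95 + 16.220×5.77 + 12.756×4.96 = 201.62 + 93.592 + 63.269 = 358.48 W.
Ideal ⇒ P_in = P_out, so I_p = P_out/V_p = 358.48/220 = 1.63 A.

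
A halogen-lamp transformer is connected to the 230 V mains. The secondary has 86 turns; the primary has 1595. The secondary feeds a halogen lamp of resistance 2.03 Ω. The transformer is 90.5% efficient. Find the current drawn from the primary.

I_p ≈ 0.364 A

V_s = 230 × 86/1595 = 12.401 V.
I_s = V_s/R = 12.401/2.03 = 6.1090 A.
P_out = V_s I_s = 12.401 × 6.1090 = 75.759 W.
P_in = P_out/η = 75.759/0.905 = 83.712 W.
I_p = P_in/V_p = 83.712/230 = 0.364 A.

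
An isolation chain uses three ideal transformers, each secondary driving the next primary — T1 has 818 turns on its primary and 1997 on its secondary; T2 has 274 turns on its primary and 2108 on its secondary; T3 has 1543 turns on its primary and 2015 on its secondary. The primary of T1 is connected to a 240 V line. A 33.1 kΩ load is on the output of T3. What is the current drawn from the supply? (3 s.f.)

After T1: V = 240.00 × 1997/818 = 585.92 V.
After T2: V = 585.92 × 2108/274 = 4507.7 V.
After T3: V = 4507.7 × 2015/1543 = 5886.6 V.
I_load = 5886.6/33100 = 0.17784 A, so P_out = 5886.6 × 0.17784 = 1046.9 W.
All ideal ⇒ P_in = P_out, so I_supply = 1046.9/240 = 4.36 A.

I_supply ≈ 4.36 A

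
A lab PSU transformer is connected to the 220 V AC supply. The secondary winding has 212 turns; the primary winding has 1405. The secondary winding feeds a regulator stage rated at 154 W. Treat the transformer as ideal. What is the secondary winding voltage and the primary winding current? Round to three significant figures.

V_s = V_p × N_s/N_p = 220 × 212/1405 = 33.196 V.
I_s = P/V_s = 154/33.196 = 4.6392 A.
I_p = I_s × N_s/N_p = 4.6392 × 212/1405 = 0.700 A.

V_s ≈ 33.2 V, I_p ≈ 0.700 A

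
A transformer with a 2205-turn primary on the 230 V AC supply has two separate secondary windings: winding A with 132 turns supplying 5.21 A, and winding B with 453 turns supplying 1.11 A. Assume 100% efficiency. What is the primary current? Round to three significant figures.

V_A = 230 × 132/2205 = 13.769 V; V_B = 230 × 453/2205 = 47.252 V.
P_out = V_A I_A + V_B I_B = 13.769×5.21 + 47.252×1.11 = 71.735 + 52.449 = 124.18 W.
Ideal ⇒ P_in = P_out, so I_p = P_out/V_p = 124.18/230 = 0.540 A.

I_p ≈ 0.540 A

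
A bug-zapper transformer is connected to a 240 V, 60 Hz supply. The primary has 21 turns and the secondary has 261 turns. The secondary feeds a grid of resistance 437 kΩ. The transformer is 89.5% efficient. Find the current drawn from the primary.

V_s = 240 × 261/21 = 2982.9 V.
I_s = V_s/R = 2982.9/437000 = 0.0068258 A.
P_out = V_s I_s = 2982.9 × 0.0068258 = 20.360 W.
P_in = P_out/η = 20.360/0.895 = 22.749 W.
I_p = P_in/V_p = 22.749/240 = 0.0948 A.

I_p ≈ 0.0948 A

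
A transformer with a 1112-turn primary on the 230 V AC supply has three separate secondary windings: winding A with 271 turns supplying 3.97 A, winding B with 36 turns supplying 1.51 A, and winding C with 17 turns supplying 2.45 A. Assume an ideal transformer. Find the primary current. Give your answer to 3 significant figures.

I_p ≈ 1.05 A

V_A = 230 × 271/1112 = 56.052 V; V_B = 230 × 36/1112 = 7.4460 V; V_C = 230 × 17/1112 = 3.5162 V.
P_out = V_A I_A + V_B I_B + V_C I_C = 56.052×3.97 + 7.4460×1.51 + 3.5162×2.45 = 222.53 + 11.244 + 8.6147 = 242.39 W.
Ideal ⇒ P_in = P_out, so I_p = P_out/V_p = 242.39/230 = 1.05 A.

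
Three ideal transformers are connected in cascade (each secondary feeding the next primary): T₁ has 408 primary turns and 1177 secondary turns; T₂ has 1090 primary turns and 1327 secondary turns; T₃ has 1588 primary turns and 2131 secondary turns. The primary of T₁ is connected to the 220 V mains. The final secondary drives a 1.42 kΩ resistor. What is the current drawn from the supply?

I_supply ≈ 3.44 A

After T₁: V = 220.00 × 1177/408 = 634.66 V.
After T₂: V = 634.66 × 1327/1090 = 772.65 V.
After T₃: V = 772.65 × 2131/1588 = 1036.9 V.
I_load = 1036.9/1420 = 0.73018 A, so P_out = 1036.9 × 0.73018 = 757.08 W.
All ideal ⇒ P_in = P_out, so I_supply = 757.08/220 = 3.44 A.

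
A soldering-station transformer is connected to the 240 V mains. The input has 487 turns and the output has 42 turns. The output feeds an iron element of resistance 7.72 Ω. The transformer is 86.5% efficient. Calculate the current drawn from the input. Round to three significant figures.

V_out = 240 × 42/487 = 20.698 V.
I_out = V_out/R = 20.698/7.72 = 2.6811 A.
P_out = V_out I_out = 20.698 × 2.6811 = 55.494 W.
P_in = P_out/η = 55.494/0.865 = 64.155 W.
I_in = P_in/V_in = 64.155/240 = 0.267 A.

I_in ≈ 0.267 A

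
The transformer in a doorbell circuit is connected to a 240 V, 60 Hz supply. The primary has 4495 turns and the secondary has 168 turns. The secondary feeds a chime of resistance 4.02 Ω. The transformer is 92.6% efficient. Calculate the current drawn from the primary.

V_s = 240 × 168/4495 = 8.9700 V.
I_s = V_s/R = 8.9700/4.02 = 2.2313 A.
P_out = V_s I_s = 8.9700 × 2.2313 = 20.015 W.
P_in = P_out/η = 20.015/0.926 = 21.614 W.
I_p = P_in/V_p = 21.614/240 = 0.0901 A.

I_p ≈ 0.0901 A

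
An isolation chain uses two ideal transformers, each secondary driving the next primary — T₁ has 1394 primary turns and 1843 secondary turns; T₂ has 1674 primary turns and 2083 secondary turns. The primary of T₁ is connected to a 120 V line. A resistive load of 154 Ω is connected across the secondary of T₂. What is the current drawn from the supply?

Secondary of T₁: V = 120.00 × 1843/1394 = 158.65 V.
Secondary of T₂: V = 158.65 × 2083/1674 = 197.41 V.
I_load = 197.41/154 = 1.2819 A, so P_out = 197.41 × 1.2819 = 253.07 W.
All ideal ⇒ P_in = P_out, so I_supply = 253.07/120 = 2.11 A.

I_supply ≈ 2.11 A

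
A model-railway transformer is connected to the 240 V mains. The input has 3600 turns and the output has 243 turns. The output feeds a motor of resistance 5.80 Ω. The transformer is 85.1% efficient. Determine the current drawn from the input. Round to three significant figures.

I_in ≈ 0.222 A

V_out = 240 × 243/3600 = 16.200 V.
I_out = V_out/R = 16.200/5.80 = 2.7931 A.
P_out = V_out I_out = 16.200 × 2.7931 = 45.248 W.
P_in = P_out/η = 45.248/0.851 = 53.171 W.
I_in = P_in/V_in = 53.171/240 = 0.222 A.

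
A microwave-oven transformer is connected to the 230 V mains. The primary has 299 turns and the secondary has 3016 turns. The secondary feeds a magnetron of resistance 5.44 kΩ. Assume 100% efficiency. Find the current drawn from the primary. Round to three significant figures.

V_s = V_p × N_s/N_p = 230 × 3016/299 = 2320.0 V.
I_s = V_s/R = 2320.0/5440 = 0.42647 A.
For an ideal transformer I_p N_p = I_s N_s, so I_p = 0.42647 × 3016/299 = 4.30 A.

I_p ≈ 4.30 A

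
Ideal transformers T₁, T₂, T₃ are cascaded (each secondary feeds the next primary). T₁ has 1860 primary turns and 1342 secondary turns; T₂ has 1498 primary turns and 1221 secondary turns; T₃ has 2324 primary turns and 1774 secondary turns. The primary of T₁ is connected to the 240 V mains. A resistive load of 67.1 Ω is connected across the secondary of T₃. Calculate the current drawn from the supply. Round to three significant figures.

I_supply ≈ 0.721 A

After T₁: V = 240.00 × 1342/1860 = 173.16 V.
After T₂: V = 173.16 × 1221/1498 = 141.14 V.
After T₃: V = 141.14 × 1774/2324 = 107.74 V.
I_load = 107.74/67.1 = 1.6056 A, so P_out = 107.74 × 1.6056 = 172.99 W.
All ideal ⇒ P_in = P_out, so I_supply = 172.99/240 = 0.721 A.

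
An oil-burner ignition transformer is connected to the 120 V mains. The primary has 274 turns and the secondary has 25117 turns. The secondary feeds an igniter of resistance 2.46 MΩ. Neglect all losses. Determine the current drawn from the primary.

V_s = V_p × N_s/N_p = 120 × 25117/274 = 11000 V.
I_s = V_s/R = 11000/(2.46×10^6) = 0.0044716 A.
For an ideal transformer I_p N_p = I_s N_s, so I_p = 0.0044716 × 25117/274 = 0.410 A.

I_p ≈ 0.410 A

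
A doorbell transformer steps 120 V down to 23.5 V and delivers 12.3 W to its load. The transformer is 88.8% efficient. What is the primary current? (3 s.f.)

I_p ≈ 0.115 A

P_in = P_out/η = 12.3/0.888 = 13.851 W.
I_p = P_in/V_p = 13.851/120 = 0.115 A.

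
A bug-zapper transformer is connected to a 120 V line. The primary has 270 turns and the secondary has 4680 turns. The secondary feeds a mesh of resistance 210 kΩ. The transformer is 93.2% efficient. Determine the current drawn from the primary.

I_p ≈ 0.184 A

V_s = 120 × 4680/270 = 2080.0 V.
I_s = V_s/R = 2080.0/210000 = 0.0099048 A.
P_out = V_s I_s = 2080.0 × 0.0099048 = 20.602 W.
P_in = P_out/η = 20.602/0.932 = 22.105 W.
I_p = P_in/V_p = 22.105/120 = 0.184 A.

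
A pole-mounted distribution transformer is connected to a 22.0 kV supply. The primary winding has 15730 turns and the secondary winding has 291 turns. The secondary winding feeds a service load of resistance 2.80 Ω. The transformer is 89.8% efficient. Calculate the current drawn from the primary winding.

I_p ≈ 2.99 A

V_s = 22000 × 291/15730 = 406.99 V.
I_s = V_s/R = 406.99/2.80 = 145.35 A.
P_out = V_s I_s = 406.99 × 145.35 = 59158 W.
P_in = P_out/η = 59158/0.898 = 65878 W.
I_p = P_in/V_p = 65878/22000 = 2.99 A.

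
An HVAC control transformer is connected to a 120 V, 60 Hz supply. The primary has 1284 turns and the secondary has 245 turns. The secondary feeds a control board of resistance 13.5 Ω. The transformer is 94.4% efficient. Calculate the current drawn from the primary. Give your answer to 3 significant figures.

V_s = 120 × 245/1284 = 22.897 V.
I_s = V_s/R = 22.897/13.5 = 1.6961 A.
P_out = V_s I_s = 22.897 × 1.6961 = 38.836 W.
P_in = P_out/η = 38.836/0.944 = 41.139 W.
I_p = P_in/V_p = 41.139/120 = 0.343 A.

I_p ≈ 0.343 A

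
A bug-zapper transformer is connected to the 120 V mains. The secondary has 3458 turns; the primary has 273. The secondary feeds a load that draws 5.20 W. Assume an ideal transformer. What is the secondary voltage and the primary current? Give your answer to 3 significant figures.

V_s = V_p × N_s/N_p = 120 × 3458/273 = 1520.0 V.
I_s = P/V_s = 5.20/1520.0 = 0.0034211 A.
I_p = I_s × N_s/N_p = 0.0034211 × 3458/273 = 0.0433 A.

V_s ≈ 1520 V, I_p ≈ 0.0433 A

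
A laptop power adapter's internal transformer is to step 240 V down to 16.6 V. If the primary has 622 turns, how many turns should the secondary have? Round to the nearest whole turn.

N_s/N_p = V_s/V_p, so N_s = 622 × 16.6/240 = 43.0 ≈ 43 turns.

N_s = 43 turns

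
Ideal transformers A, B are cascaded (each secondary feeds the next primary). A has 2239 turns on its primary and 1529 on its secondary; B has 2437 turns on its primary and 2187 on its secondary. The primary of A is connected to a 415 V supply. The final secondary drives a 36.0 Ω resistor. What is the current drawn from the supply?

After A: V = 415.00 × 1529/2239 = 283.40 V.
After B: V = 283.40 × 2187/2437 = 254.33 V.
I_load = 254.33/36.0 = 7.0647 A, so P_out = 254.33 × 7.0647 = 1796.7 W.
All ideal ⇒ P_in = P_out, so I_supply = 1796.7/415 = 4.33 A.

I_supply ≈ 4.33 A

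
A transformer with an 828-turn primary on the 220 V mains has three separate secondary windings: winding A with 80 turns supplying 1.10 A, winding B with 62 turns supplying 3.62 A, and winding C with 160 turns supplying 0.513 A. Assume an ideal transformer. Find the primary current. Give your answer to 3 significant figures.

V_A = 220 × 80/828 = 21.256 V; V_B = 220 × 62/828 = 16.473 V; V_C = 220 × 160/828 = 42.512 V.
P_out = V_A I_A + V_B I_B + V_C I_C = 21.256×1.10 + 16.473×3.62 + 42.512×0.513 = 23.382 + 59.634 + 21.809 = 104.82 W.
Ideal ⇒ P_in = P_out, so I_p = P_out/V_p = 104.82/220 = 0.476 A.

I_p ≈ 0.476 A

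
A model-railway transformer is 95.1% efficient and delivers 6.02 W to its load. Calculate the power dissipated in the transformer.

P_in = P_out/η = 6.02/0.951 = 6.33018 W.
P_loss = P_in − P_out = 6.33018 − 6.02 = 0.310 W.

P_loss ≈ 0.310 W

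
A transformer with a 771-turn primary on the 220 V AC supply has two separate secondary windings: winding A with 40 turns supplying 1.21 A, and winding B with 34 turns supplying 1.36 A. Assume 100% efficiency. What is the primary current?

I_p ≈ 0.123 A

V_A = 220 × 40/771 = 11.414 V; V_B = 220 × 34/771 = 9.7017 V.
P_out = V_A I_A + V_B I_B = 11.414×1.21 + 9.7017×1.36 = 13.811 + 13.194 = 27.005 W.
Ideal ⇒ P_in = P_out, so I_p = P_out/V_p = 27.005/220 = 0.123 A.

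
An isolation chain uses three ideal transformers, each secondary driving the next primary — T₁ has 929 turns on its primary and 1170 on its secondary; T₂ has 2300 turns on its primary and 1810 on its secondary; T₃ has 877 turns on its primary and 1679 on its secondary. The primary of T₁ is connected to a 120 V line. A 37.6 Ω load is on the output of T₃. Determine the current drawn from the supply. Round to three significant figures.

I_supply ≈ 11.5 A

After T₁: V = 120.00 × 1170/929 = 151.13 V.
After T₂: V = 151.13 × 1810/2300 = 118.93 V.
After T₃: V = 118.93 × 1679/877 = 227.69 V.
I_load = 227.69/37.6 = 6.0557 A, so P_out = 227.69 × 6.0557 = 1378.9 W.
All ideal ⇒ P_in = P_out, so I_supply = 1378.9/120 = 11.5 A.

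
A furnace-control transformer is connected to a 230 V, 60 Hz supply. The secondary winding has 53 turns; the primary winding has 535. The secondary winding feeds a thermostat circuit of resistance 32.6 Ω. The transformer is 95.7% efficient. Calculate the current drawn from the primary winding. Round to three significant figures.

V_s = 230 × 53/535 = 22.785 V.
I_s = V_s/R = 22.785/32.6 = 0.69893 A.
P_out = V_s I_s = 22.785 × 0.69893 = 15.925 W.
P_in = P_out/η = 15.925/0.957 = 16.641 W.
I_p = P_in/V_p = 16.641/230 = 0.0724 A.

I_p ≈ 0.0724 A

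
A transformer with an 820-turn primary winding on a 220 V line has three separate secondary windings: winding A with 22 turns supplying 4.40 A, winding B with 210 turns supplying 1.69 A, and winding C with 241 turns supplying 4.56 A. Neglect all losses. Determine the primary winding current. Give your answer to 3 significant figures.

V_A = 220 × 22/820 = 5.9024 V; V_B = 220 × 210/820 = 56.341 V; V_C = 220 × 241/820 = 64.659 V.
P_out = V_A I_A + V_B I_B + V_C I_C = 5.9024×4.40 + 56.341×1.69 + 64.659×4.56 = 25.971 + 95.217 + 294.84 = 416.03 W.
Ideal ⇒ P_in = P_out, so I_p = P_out/V_p = 416.03/220 = 1.89 A.

I_p ≈ 1.89 A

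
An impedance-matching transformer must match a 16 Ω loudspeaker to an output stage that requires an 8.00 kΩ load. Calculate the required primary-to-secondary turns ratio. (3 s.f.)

Z_p/Z_s = (N_p/N_s)², so N_p/N_s = √(8000/16) = √500 = 22.4.

N_p/N_s ≈ 22.4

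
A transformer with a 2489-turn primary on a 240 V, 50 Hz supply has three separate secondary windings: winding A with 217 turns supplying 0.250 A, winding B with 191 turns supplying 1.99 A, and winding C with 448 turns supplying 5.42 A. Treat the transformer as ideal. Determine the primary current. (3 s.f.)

V_A = 240 × 217/2489 = 20.924 V; V_B = 240 × 191/2489 = 18.417 V; V_C = 240 × 448/2489 = 43.198 V.
P_out = V_A I_A + V_B I_B + V_C I_C = 20.924×0.250 + 18.417×1.99 + 43.198×5.42 = 5.2310 + 36.650 + 234.13 = 276.01 W.
Ideal ⇒ P_in = P_out, so I_p = P_out/V_p = 276.01/240 = 1.15 A.

I_p ≈ 1.15 A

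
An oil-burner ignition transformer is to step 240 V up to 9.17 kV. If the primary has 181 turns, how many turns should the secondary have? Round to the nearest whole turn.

N_s/N_p = V_s/V_p, so N_s = 181 × 9170/240 = 6915.7 ≈ 6916 turns.

N_s = 6916 turns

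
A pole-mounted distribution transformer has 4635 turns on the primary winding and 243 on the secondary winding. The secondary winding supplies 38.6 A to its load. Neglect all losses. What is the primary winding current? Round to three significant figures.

I_p ≈ 2.02 A

For an ideal transformer I_p/I_s = N_s/N_p, so I_p = 38.6 × 243/4635 = 2.02 A.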